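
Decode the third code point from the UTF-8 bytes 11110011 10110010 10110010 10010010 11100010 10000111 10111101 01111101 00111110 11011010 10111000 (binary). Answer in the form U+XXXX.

Offset 0: leading byte 0xF3 = 11110011 → 4-byte char #1 = F3 B2 B2 92.
Offset 4: leading byte 0xE2 = 11100010 → 3-byte char #2 = E2 87 BD.
Offset 7: leading byte 0x7D = 01111101 → 1-byte char #3 = 7D.
Leading byte 0x7D = 01111101 matches 0xxxxxxx → 1-byte sequence.
Byte 1: 0x7D = 01111101, payload 1111101 (7 bits).
Concatenate: 1111101 = 0x7D (7 bits → U+007D).

U+007D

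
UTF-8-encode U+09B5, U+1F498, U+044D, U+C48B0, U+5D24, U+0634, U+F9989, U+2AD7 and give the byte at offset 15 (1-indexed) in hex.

0xB4

1-indexed offset 15 is 0-indexed offset 14.
U+09B5 → 3-byte form E0 A6 B5 at offsets 0–2.
U+1F498 → 4-byte form F0 9F 92 98 at offsets 3–6.
U+044D → 2-byte form D1 8D at offsets 7–8.
U+C48B0 → 4-byte form F3 84 A2 B0 at offsets 9–12.
U+5D24 → 3-byte form E5 B4 A4 at offsets 13–15.
Offset 14 falls in char 5's range; it's byte 2 of E5 B4 A4 = 0xB4.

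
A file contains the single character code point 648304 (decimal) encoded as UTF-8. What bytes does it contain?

F2 9E 91 B0

U+9E470 = 0x9E470 = 648304 decimal. In range U+10000–U+10FFFF → 4-byte form: 11110xxx 10xxxxxx 10xxxxxx 10xxxxxx.
Binary (21 bits): 010011110010001110000.
Split 3+6+6+6: 010 | 011110 | 010001 | 110000.
Byte 1: 11110010 = 0xF2.
Byte 2: 10011110 = 0x9E.
Byte 3: 10010001 = 0x91.
Byte 4: 10110000 = 0xB0.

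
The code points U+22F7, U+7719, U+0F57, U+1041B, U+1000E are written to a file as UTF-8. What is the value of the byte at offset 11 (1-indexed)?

1-indexed offset 11 is 0-indexed offset 10.
U+22F7 → 3-byte form E2 8B B7 at offsets 0–2.
U+7719 → 3-byte form E7 9C 99 at offsets 3–5.
U+0F57 → 3-byte form E0 BD 97 at offsets 6–8.
U+1041B → 4-byte form F0 90 90 9B at offsets 9–12.
Offset 10 falls in char 4's range; it's byte 2 of F0 90 90 9B = 0x90.

0x90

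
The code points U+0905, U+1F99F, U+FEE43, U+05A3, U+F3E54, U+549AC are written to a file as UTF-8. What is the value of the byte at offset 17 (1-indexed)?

1-indexed offset 17 is 0-indexed offset 16.
U+0905 → 3-byte form E0 A4 85 at offsets 0–2.
U+1F99F → 4-byte form F0 9F A6 9F at offsets 3–6.
U+FEE43 → 4-byte form F3 BE B9 83 at offsets 7–10.
U+05A3 → 2-byte form D6 A3 at offsets 11–12.
U+F3E54 → 4-byte form F3 B3 B9 94 at offsets 13–16.
Offset 16 falls in char 5's range; it's byte 4 of F3 B3 B9 94 = 0x94.

0x94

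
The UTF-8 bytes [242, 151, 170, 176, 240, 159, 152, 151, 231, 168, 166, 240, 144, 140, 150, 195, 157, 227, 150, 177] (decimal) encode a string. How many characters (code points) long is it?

Byte at offset 0: 0xF2 = 11110010 → 4-byte char (#1). Advance 4.
Byte at offset 4: 0xF0 = 11110000 → 4-byte char (#2). Advance 4.
Byte at offset 8: 0xE7 = 11100111 → 3-byte char (#3). Advance 3.
Byte at offset 11: 0xF0 = 11110000 → 4-byte char (#4). Advance 4.
Byte at offset 15: 0xC3 = 11000011 → 2-byte char (#5). Advance 2.
Byte at offset 17: 0xE3 = 11100011 → 3-byte char (#6). Advance 3.
Reached end at offset 20 after 6 code points.

6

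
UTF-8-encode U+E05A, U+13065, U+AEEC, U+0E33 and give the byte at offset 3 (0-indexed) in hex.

0xF0

U+E05A → 3-byte form EE 81 9A at offsets 0–2.
U+13065 → 4-byte form F0 93 81 A5 at offsets 3–6.
Offset 3 falls in char 2's range; it's byte 1 of F0 93 81 A5 = 0xF0.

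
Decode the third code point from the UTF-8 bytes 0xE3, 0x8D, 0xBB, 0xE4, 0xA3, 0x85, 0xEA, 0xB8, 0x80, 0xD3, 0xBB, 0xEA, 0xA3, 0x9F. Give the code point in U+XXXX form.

Offset 0: leading byte 0xE3 = 11100011 → 3-byte char #1 = E3 8D BB.
Offset 3: leading byte 0xE4 = 11100100 → 3-byte char #2 = E4 A3 85.
Offset 6: leading byte 0xEA = 11101010 → 3-byte char #3 = EA B8 80.
Leading byte 0xEA = 11101010 matches 1110xxxx → 3-byte sequence.
Byte 1: 0xEA = 11101010, payload 1010 (4 bits).
Byte 2: 0xB8 = 10111000 (10xxxxxx ✓), payload 111000.
Byte 3: 0x80 = 10000000 (10xxxxxx ✓), payload 000000.
Concatenate: 1010111000000000 = 0xAE00 (16 bits → U+AE00).

U+AE00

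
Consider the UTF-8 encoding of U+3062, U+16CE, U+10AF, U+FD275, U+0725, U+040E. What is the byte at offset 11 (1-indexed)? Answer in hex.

1-indexed offset 11 is 0-indexed offset 10.
U+3062 → 3-byte form E3 81 A2 at offsets 0–2.
U+16CE → 3-byte form E1 9B 8E at offsets 3–5.
U+10AF → 3-byte form E1 82 AF at offsets 6–8.
U+FD275 → 4-byte form F3 BD 89 B5 at offsets 9–12.
Offset 10 falls in char 4's range; it's byte 2 of F3 BD 89 B5 = 0xBD.

0xBD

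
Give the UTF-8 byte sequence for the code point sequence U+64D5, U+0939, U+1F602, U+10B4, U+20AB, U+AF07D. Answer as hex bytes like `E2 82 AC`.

U+64D5: 3-byte form → E6 93 95.
U+0939: 3-byte form → E0 A4 B9.
U+1F602: 4-byte form → F0 9F 98 82.
U+10B4: 3-byte form → E1 82 B4.
U+20AB: 3-byte form → E2 82 AB.
U+AF07D: 4-byte form → F2 AF 81 BD.
Concatenated (20 bytes): E6 93 95 E0 A4 B9 F0 9F 98 82 E1 82 B4 E2 82 AB F2 AF 81 BD.

E6 93 95 E0 A4 B9 F0 9F 98 82 E1 82 B4 E2 82 AB F2 AF 81 BD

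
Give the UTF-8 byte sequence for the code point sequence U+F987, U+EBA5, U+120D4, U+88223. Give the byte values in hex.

U+F987: 3-byte form → EF A6 87.
U+EBA5: 3-byte form → EE AE A5.
U+120D4: 4-byte form → F0 92 83 94.
U+88223: 4-byte form → F2 88 88 A3.
Concatenated (14 bytes): EF A6 87 EE AE A5 F0 92 83 94 F2 88 88 A3.

EF A6 87 EE AE A5 F0 92 83 94 F2 88 88 A3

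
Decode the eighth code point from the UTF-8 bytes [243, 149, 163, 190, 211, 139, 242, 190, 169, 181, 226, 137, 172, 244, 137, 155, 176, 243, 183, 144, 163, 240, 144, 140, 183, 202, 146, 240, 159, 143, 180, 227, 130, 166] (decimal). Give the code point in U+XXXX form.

U+0292

Offset 0: leading byte 0xF3 = 11110011 → 4-byte char #1 = F3 95 A3 BE.
Offset 4: leading byte 0xD3 = 11010011 → 2-byte char #2 = D3 8B.
Offset 6: leading byte 0xF2 = 11110010 → 4-byte char #3 = F2 BE A9 B5.
Offset 10: leading byte 0xE2 = 11100010 → 3-byte char #4 = E2 89 AC.
Offset 13: leading byte 0xF4 = 11110100 → 4-byte char #5 = F4 89 9B B0.
Offset 17: leading byte 0xF3 = 11110011 → 4-byte char #6 = F3 B7 90 A3.
Offset 21: leading byte 0xF0 = 11110000 → 4-byte char #7 = F0 90 8C B7.
Offset 25: leading byte 0xCA = 11001010 → 2-byte char #8 = CA 92.
Leading byte 0xCA = 11001010 matches 110xxxxx → 2-byte sequence.
Byte 1: 0xCA = 11001010, payload 01010 (5 bits).
Byte 2: 0x92 = 10010010 (10xxxxxx ✓), payload 010010.
Concatenate: 01010010010 = 0x292 (11 bits → U+0292).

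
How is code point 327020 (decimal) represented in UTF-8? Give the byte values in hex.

U+4FD6C = 0x4FD6C = 327020 decimal. In range U+10000–U+10FFFF → 4-byte form: 11110xxx 10xxxxxx 10xxxxxx 10xxxxxx.
Binary (21 bits): 001001111110101101100.
Split 3+6+6+6: 001 | 001111 | 110101 | 101100.
Byte 1: 11110001 = 0xF1.
Byte 2: 10001111 = 0x8F.
Byte 3: 10110101 = 0xB5.
Byte 4: 10101100 = 0xAC.

F1 8F B5 AC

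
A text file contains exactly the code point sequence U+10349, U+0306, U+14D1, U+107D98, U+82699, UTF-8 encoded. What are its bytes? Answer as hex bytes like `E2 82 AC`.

F0 90 8D 89 CC 86 E1 93 91 F4 87 B6 98 F2 82 9A 99

U+10349: 4-byte form → F0 90 8D 89.
U+0306: 2-byte form → CC 86.
U+14D1: 3-byte form → E1 93 91.
U+107D98: 4-byte form → F4 87 B6 98.
U+82699: 4-byte form → F2 82 9A 99.
Concatenated (17 bytes): F0 90 8D 89 CC 86 E1 93 91 F4 87 B6 98 F2 82 9A 99.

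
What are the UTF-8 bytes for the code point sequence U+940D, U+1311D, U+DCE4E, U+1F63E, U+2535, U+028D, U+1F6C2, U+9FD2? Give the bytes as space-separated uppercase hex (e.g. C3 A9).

U+940D: 3-byte form → E9 90 8D.
U+1311D: 4-byte form → F0 93 84 9D.
U+DCE4E: 4-byte form → F3 9C B9 8E.
U+1F63E: 4-byte form → F0 9F 98 BE.
U+2535: 3-byte form → E2 94 B5.
U+028D: 2-byte form → CA 8D.
U+1F6C2: 4-byte form → F0 9F 9B 82.
U+9FD2: 3-byte form → E9 BF 92.
Concatenated (27 bytes): E9 90 8D F0 93 84 9D F3 9C B9 8E F0 9F 98 BE E2 94 B5 CA 8D F0 9F 9B 82 E9 BF 92.

E9 90 8D F0 93 84 9D F3 9C B9 8E F0 9F 98 BE E2 94 B5 CA 8D F0 9F 9B 82 E9 BF 92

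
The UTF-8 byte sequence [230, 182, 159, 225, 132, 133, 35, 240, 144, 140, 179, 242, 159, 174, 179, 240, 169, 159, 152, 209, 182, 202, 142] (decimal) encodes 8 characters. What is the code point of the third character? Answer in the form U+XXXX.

U+0023

Offset 0: leading byte 0xE6 = 11100110 → 3-byte char #1 = E6 B6 9F.
Offset 3: leading byte 0xE1 = 11100001 → 3-byte char #2 = E1 84 85.
Offset 6: leading byte 0x23 = 00100011 → 1-byte char #3 = 23.
Leading byte 0x23 = 00100011 matches 0xxxxxxx → 1-byte sequence.
Byte 1: 0x23 = 00100011, payload 0100011 (7 bits).
Concatenate: 0100011 = 0x23 (7 bits → U+0023).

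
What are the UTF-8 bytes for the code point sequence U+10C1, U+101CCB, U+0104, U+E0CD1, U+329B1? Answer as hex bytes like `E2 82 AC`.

U+10C1: 3-byte form → E1 83 81.
U+101CCB: 4-byte form → F4 81 B3 8B.
U+0104: 2-byte form → C4 84.
U+E0CD1: 4-byte form → F3 A0 B3 91.
U+329B1: 4-byte form → F0 B2 A6 B1.
Concatenated (17 bytes): E1 83 81 F4 81 B3 8B C4 84 F3 A0 B3 91 F0 B2 A6 B1.

E1 83 81 F4 81 B3 8B C4 84 F3 A0 B3 91 F0 B2 A6 B1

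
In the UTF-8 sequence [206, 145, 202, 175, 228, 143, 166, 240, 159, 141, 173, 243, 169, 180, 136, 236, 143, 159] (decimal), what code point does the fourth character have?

Offset 0: leading byte 0xCE = 11001110 → 2-byte char #1 = CE 91.
Offset 2: leading byte 0xCA = 11001010 → 2-byte char #2 = CA AF.
Offset 4: leading byte 0xE4 = 11100100 → 3-byte char #3 = E4 8F A6.
Offset 7: leading byte 0xF0 = 11110000 → 4-byte char #4 = F0 9F 8D AD.
Leading byte 0xF0 = 11110000 matches 11110xxx → 4-byte sequence.
Byte 1: 0xF0 = 11110000, payload 000 (3 bits).
Byte 2: 0x9F = 10011111 (10xxxxxx ✓), payload 011111.
Byte 3: 0x8D = 10001101 (10xxxxxx ✓), payload 001101.
Byte 4: 0xAD = 10101101 (10xxxxxx ✓), payload 101101.
Concatenate: 000011111001101101101 = 0x1F36D (21 bits → U+1F36D).

U+1F36D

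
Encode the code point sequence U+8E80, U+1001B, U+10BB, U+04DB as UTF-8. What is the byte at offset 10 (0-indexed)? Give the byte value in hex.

0xD3

U+8E80 → 3-byte form E8 BA 80 at offsets 0–2.
U+1001B → 4-byte form F0 90 80 9B at offsets 3–6.
U+10BB → 3-byte form E1 82 BB at offsets 7–9.
U+04DB → 2-byte form D3 9B at offsets 10–11.
Offset 10 falls in char 4's range; it's byte 1 of D3 9B = 0xD3.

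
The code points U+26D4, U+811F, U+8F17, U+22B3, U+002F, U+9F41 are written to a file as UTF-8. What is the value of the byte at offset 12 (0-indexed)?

U+26D4 → 3-byte form E2 9B 94 at offsets 0–2.
U+811F → 3-byte form E8 84 9F at offsets 3–5.
U+8F17 → 3-byte form E8 BC 97 at offsets 6–8.
U+22B3 → 3-byte form E2 8A B3 at offsets 9–11.
U+002F → 1-byte form 2F at offsets 12–12.
Offset 12 falls in char 5's range; it's byte 1 of 2F = 0x2F.

0x2F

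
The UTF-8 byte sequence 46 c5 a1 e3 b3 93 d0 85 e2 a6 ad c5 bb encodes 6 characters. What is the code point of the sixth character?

Offset 0: leading byte 0x46 = 01000110 → 1-byte char #1 = 46.
Offset 1: leading byte 0xC5 = 11000101 → 2-byte char #2 = C5 A1.
Offset 3: leading byte 0xE3 = 11100011 → 3-byte char #3 = E3 B3 93.
Offset 6: leading byte 0xD0 = 11010000 → 2-byte char #4 = D0 85.
Offset 8: leading byte 0xE2 = 11100010 → 3-byte char #5 = E2 A6 AD.
Offset 11: leading byte 0xC5 = 11000101 → 2-byte char #6 = C5 BB.
Leading byte 0xC5 = 11000101 matches 110xxxxx → 2-byte sequence.
Byte 1: 0xC5 = 11000101, payload 00101 (5 bits).
Byte 2: 0xBB = 10111011 (10xxxxxx ✓), payload 111011.
Concatenate: 00101111011 = 0x17B (11 bits → U+017B).

U+017B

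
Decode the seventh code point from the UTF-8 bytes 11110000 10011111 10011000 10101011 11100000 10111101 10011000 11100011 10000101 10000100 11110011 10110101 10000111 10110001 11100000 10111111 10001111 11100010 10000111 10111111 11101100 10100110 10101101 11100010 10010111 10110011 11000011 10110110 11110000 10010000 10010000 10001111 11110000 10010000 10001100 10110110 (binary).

Offset 0: leading byte 0xF0 = 11110000 → 4-byte char #1 = F0 9F 98 AB.
Offset 4: leading byte 0xE0 = 11100000 → 3-byte char #2 = E0 BD 98.
Offset 7: leading byte 0xE3 = 11100011 → 3-byte char #3 = E3 85 84.
Offset 10: leading byte 0xF3 = 11110011 → 4-byte char #4 = F3 B5 87 B1.
Offset 14: leading byte 0xE0 = 11100000 → 3-byte char #5 = E0 BF 8F.
Offset 17: leading byte 0xE2 = 11100010 → 3-byte char #6 = E2 87 BF.
Offset 20: leading byte 0xEC = 11101100 → 3-byte char #7 = EC A6 AD.
Leading byte 0xEC = 11101100 matches 1110xxxx → 3-byte sequence.
Byte 1: 0xEC = 11101100, payload 1100 (4 bits).
Byte 2: 0xA6 = 10100110 (10xxxxxx ✓), payload 100110.
Byte 3: 0xAD = 10101101 (10xxxxxx ✓), payload 101101.
Concatenate: 1100100110101101 = 0xC9AD (16 bits → U+C9AD).

U+C9AD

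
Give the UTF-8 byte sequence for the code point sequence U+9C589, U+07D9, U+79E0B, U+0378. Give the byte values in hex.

U+9C589: 4-byte form → F2 9C 96 89.
U+07D9: 2-byte form → DF 99.
U+79E0B: 4-byte form → F1 B9 B8 8B.
U+0378: 2-byte form → CD B8.
Concatenated (12 bytes): F2 9C 96 89 DF 99 F1 B9 B8 8B CD B8.

F2 9C 96 89 DF 99 F1 B9 B8 8B CD B8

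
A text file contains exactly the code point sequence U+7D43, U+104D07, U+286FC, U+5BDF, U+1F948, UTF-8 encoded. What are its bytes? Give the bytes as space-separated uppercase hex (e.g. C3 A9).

E7 B5 83 F4 84 B4 87 F0 A8 9B BC E5 AF 9F F0 9F A5 88

U+7D43: 3-byte form → E7 B5 83.
U+104D07: 4-byte form → F4 84 B4 87.
U+286FC: 4-byte form → F0 A8 9B BC.
U+5BDF: 3-byte form → E5 AF 9F.
U+1F948: 4-byte form → F0 9F A5 88.
Concatenated (18 bytes): E7 B5 83 F4 84 B4 87 F0 A8 9B BC E5 AF 9F F0 9F A5 88.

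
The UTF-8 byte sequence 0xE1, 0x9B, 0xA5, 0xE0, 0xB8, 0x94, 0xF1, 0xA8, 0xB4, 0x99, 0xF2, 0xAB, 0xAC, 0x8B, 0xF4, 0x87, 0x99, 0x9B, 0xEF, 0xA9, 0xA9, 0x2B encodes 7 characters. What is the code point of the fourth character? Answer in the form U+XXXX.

Offset 0: leading byte 0xE1 = 11100001 → 3-byte char #1 = E1 9B A5.
Offset 3: leading byte 0xE0 = 11100000 → 3-byte char #2 = E0 B8 94.
Offset 6: leading byte 0xF1 = 11110001 → 4-byte char #3 = F1 A8 B4 99.
Offset 10: leading byte 0xF2 = 11110010 → 4-byte char #4 = F2 AB AC 8B.
Leading byte 0xF2 = 11110010 matches 11110xxx → 4-byte sequence.
Byte 1: 0xF2 = 11110010, payload 010 (3 bits).
Byte 2: 0xAB = 10101011 (10xxxxxx ✓), payload 101011.
Byte 3: 0xAC = 10101100 (10xxxxxx ✓), payload 101100.
Byte 4: 0x8B = 10001011 (10xxxxxx ✓), payload 001011.
Concatenate: 010101011101100001011 = 0xABB0B (21 bits → U+ABB0B).

U+ABB0B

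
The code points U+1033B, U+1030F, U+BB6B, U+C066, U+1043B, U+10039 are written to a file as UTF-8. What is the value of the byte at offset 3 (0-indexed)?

0xBB

U+1033B → 4-byte form F0 90 8C BB at offsets 0–3.
Offset 3 falls in char 1's range; it's byte 4 of F0 90 8C BB = 0xBB.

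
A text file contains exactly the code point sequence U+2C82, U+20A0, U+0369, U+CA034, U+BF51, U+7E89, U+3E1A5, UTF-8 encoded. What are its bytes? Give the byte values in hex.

E2 B2 82 E2 82 A0 CD A9 F3 8A 80 B4 EB BD 91 E7 BA 89 F0 BE 86 A5

U+2C82: 3-byte form → E2 B2 82.
U+20A0: 3-byte form → E2 82 A0.
U+0369: 2-byte form → CD A9.
U+CA034: 4-byte form → F3 8A 80 B4.
U+BF51: 3-byte form → EB BD 91.
U+7E89: 3-byte form → E7 BA 89.
U+3E1A5: 4-byte form → F0 BE 86 A5.
Concatenated (22 bytes): E2 B2 82 E2 82 A0 CD A9 F3 8A 80 B4 EB BD 91 E7 BA 89 F0 BE 86 A5.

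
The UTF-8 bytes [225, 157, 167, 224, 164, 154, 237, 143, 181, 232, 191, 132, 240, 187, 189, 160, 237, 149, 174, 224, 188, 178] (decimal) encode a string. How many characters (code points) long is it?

Byte at offset 0: 0xE1 = 11100001 → 3-byte char (#1). Advance 3.
Byte at offset 3: 0xE0 = 11100000 → 3-byte char (#2). Advance 3.
Byte at offset 6: 0xED = 11101101 → 3-byte char (#3). Advance 3.
Byte at offset 9: 0xE8 = 11101000 → 3-byte char (#4). Advance 3.
Byte at offset 12: 0xF0 = 11110000 → 4-byte char (#5). Advance 4.
Byte at offset 16: 0xED = 11101101 → 3-byte char (#6). Advance 3.
Byte at offset 19: 0xE0 = 11100000 → 3-byte char (#7). Advance 3.
Reached end at offset 22 after 7 code points.

7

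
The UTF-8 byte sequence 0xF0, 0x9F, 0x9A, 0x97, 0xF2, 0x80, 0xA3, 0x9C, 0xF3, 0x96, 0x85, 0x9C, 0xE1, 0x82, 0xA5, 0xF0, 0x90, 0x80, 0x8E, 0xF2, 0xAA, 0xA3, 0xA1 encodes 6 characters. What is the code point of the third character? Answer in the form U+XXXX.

Offset 0: leading byte 0xF0 = 11110000 → 4-byte char #1 = F0 9F 9A 97.
Offset 4: leading byte 0xF2 = 11110010 → 4-byte char #2 = F2 80 A3 9C.
Offset 8: leading byte 0xF3 = 11110011 → 4-byte char #3 = F3 96 85 9C.
Leading byte 0xF3 = 11110011 matches 11110xxx → 4-byte sequence.
Byte 1: 0xF3 = 11110011, payload 011 (3 bits).
Byte 2: 0x96 = 10010110 (10xxxxxx ✓), payload 010110.
Byte 3: 0x85 = 10000101 (10xxxxxx ✓), payload 000101.
Byte 4: 0x9C = 10011100 (10xxxxxx ✓), payload 011100.
Concatenate: 011010110000101011100 = 0xD615C (21 bits → U+D615C).

U+D615C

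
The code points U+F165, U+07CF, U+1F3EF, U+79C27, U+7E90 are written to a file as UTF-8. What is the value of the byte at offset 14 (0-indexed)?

0xBA

U+F165 → 3-byte form EF 85 A5 at offsets 0–2.
U+07CF → 2-byte form DF 8F at offsets 3–4.
U+1F3EF → 4-byte form F0 9F 8F AF at offsets 5–8.
U+79C27 → 4-byte form F1 B9 B0 A7 at offsets 9–12.
U+7E90 → 3-byte form E7 BA 90 at offsets 13–15.
Offset 14 falls in char 5's range; it's byte 2 of E7 BA 90 = 0xBA.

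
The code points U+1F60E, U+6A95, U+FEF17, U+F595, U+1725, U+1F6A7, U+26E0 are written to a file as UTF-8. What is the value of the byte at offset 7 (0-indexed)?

0xF3

U+1F60E → 4-byte form F0 9F 98 8E at offsets 0–3.
U+6A95 → 3-byte form E6 AA 95 at offsets 4–6.
U+FEF17 → 4-byte form F3 BE BC 97 at offsets 7–10.
Offset 7 falls in char 3's range; it's byte 1 of F3 BE BC 97 = 0xF3.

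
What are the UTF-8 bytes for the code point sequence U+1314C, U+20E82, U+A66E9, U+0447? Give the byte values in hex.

U+1314C: 4-byte form → F0 93 85 8C.
U+20E82: 4-byte form → F0 A0 BA 82.
U+A66E9: 4-byte form → F2 A6 9B A9.
U+0447: 2-byte form → D1 87.
Concatenated (14 bytes): F0 93 85 8C F0 A0 BA 82 F2 A6 9B A9 D1 87.

F0 93 85 8C F0 A0 BA 82 F2 A6 9B A9 D1 87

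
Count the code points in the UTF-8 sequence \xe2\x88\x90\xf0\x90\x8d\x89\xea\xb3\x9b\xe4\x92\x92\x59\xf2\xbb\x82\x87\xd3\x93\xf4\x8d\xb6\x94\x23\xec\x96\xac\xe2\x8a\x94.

11

Byte at offset 0: 0xE2 = 11100010 → 3-byte char (#1). Advance 3.
Byte at offset 3: 0xF0 = 11110000 → 4-byte char (#2). Advance 4.
Byte at offset 7: 0xEA = 11101010 → 3-byte char (#3). Advance 3.
Byte at offset 10: 0xE4 = 11100100 → 3-byte char (#4). Advance 3.
Byte at offset 13: 0x59 = 01011001 → 1-byte char (#5). Advance 1.
Byte at offset 14: 0xF2 = 11110010 → 4-byte char (#6). Advance 4.
Byte at offset 18: 0xD3 = 11010011 → 2-byte char (#7). Advance 2.
Byte at offset 20: 0xF4 = 11110100 → 4-byte char (#8). Advance 4.
Byte at offset 24: 0x23 = 00100011 → 1-byte char (#9). Advance 1.
Byte at offset 25: 0xEC = 11101100 → 3-byte char (#10). Advance 3.
Byte at offset 28: 0xE2 = 11100010 → 3-byte char (#11). Advance 3.
Reached end at offset 31 after 11 code points.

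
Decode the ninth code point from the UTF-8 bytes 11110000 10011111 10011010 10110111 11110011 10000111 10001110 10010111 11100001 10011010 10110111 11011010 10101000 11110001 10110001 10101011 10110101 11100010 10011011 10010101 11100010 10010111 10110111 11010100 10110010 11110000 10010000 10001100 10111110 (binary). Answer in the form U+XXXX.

U+1033E

Offset 0: leading byte 0xF0 = 11110000 → 4-byte char #1 = F0 9F 9A B7.
Offset 4: leading byte 0xF3 = 11110011 → 4-byte char #2 = F3 87 8E 97.
Offset 8: leading byte 0xE1 = 11100001 → 3-byte char #3 = E1 9A B7.
Offset 11: leading byte 0xDA = 11011010 → 2-byte char #4 = DA A8.
Offset 13: leading byte 0xF1 = 11110001 → 4-byte char #5 = F1 B1 AB B5.
Offset 17: leading byte 0xE2 = 11100010 → 3-byte char #6 = E2 9B 95.
Offset 20: leading byte 0xE2 = 11100010 → 3-byte char #7 = E2 97 B7.
Offset 23: leading byte 0xD4 = 11010100 → 2-byte char #8 = D4 B2.
Offset 25: leading byte 0xF0 = 11110000 → 4-byte char #9 = F0 90 8C BE.
Leading byte 0xF0 = 11110000 matches 11110xxx → 4-byte sequence.
Byte 1: 0xF0 = 11110000, payload 000 (3 bits).
Byte 2: 0x90 = 10010000 (10xxxxxx ✓), payload 010000.
Byte 3: 0x8C = 10001100 (10xxxxxx ✓), payload 001100.
Byte 4: 0xBE = 10111110 (10xxxxxx ✓), payload 111110.
Concatenate: 000010000001100111110 = 0x1033E (21 bits → U+1033E).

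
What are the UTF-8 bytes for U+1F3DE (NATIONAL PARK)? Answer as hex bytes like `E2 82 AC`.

U+1F3DE = 0x1F3DE = 127966 decimal. In range U+10000–U+10FFFF → 4-byte form: 11110xxx 10xxxxxx 10xxxxxx 10xxxxxx.
Binary (21 bits): 000011111001111011110.
Split 3+6+6+6: 000 | 011111 | 001111 | 011110.
Byte 1: 11110000 = 0xF0.
Byte 2: 10011111 = 0x9F.
Byte 3: 10001111 = 0x8F.
Byte 4: 10011110 = 0x9E.

F0 9F 8F 9E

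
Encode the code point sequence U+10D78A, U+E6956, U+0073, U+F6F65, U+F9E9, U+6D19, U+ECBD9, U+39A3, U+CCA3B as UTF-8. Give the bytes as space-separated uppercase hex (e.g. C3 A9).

F4 8D 9E 8A F3 A6 A5 96 73 F3 B6 BD A5 EF A7 A9 E6 B4 99 F3 AC AF 99 E3 A6 A3 F3 8C A8 BB

U+10D78A: 4-byte form → F4 8D 9E 8A.
U+E6956: 4-byte form → F3 A6 A5 96.
U+0073: 1-byte form → 73.
U+F6F65: 4-byte form → F3 B6 BD A5.
U+F9E9: 3-byte form → EF A7 A9.
U+6D19: 3-byte form → E6 B4 99.
U+ECBD9: 4-byte form → F3 AC AF 99.
U+39A3: 3-byte form → E3 A6 A3.
U+CCA3B: 4-byte form → F3 8C A8 BB.
Concatenated (30 bytes): F4 8D 9E 8A F3 A6 A5 96 73 F3 B6 BD A5 EF A7 A9 E6 B4 99 F3 AC AF 99 E3 A6 A3 F3 8C A8 BB.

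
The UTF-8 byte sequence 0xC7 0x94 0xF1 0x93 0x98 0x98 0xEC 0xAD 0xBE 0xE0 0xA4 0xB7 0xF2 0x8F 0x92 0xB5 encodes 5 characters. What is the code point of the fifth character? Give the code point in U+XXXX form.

Offset 0: leading byte 0xC7 = 11000111 → 2-byte char #1 = C7 94.
Offset 2: leading byte 0xF1 = 11110001 → 4-byte char #2 = F1 93 98 98.
Offset 6: leading byte 0xEC = 11101100 → 3-byte char #3 = EC AD BE.
Offset 9: leading byte 0xE0 = 11100000 → 3-byte char #4 = E0 A4 B7.
Offset 12: leading byte 0xF2 = 11110010 → 4-byte char #5 = F2 8F 92 B5.
Leading byte 0xF2 = 11110010 matches 11110xxx → 4-byte sequence.
Byte 1: 0xF2 = 11110010, payload 010 (3 bits).
Byte 2: 0x8F = 10001111 (10xxxxxx ✓), payload 001111.
Byte 3: 0x92 = 10010010 (10xxxxxx ✓), payload 010010.
Byte 4: 0xB5 = 10110101 (10xxxxxx ✓), payload 110101.
Concatenate: 010001111010010110101 = 0x8F4B5 (21 bits → U+8F4B5).

U+8F4B5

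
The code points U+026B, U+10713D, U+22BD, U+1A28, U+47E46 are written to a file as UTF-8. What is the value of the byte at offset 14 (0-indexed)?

0xB9

U+026B → 2-byte form C9 AB at offsets 0–1.
U+10713D → 4-byte form F4 87 84 BD at offsets 2–5.
U+22BD → 3-byte form E2 8A BD at offsets 6–8.
U+1A28 → 3-byte form E1 A8 A8 at offsets 9–11.
U+47E46 → 4-byte form F1 87 B9 86 at offsets 12–15.
Offset 14 falls in char 5's range; it's byte 3 of F1 87 B9 86 = 0xB9.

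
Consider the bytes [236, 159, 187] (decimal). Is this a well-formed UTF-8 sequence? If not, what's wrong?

valid

Leading byte 0xEC = 11101100 → 3-byte form.
Continuation bytes 0x9F=10011111, 0xBB=10111011 all match 10xxxxxx.
Decoded value 0xC7FB is ≥ 0x800 (shortest form) and not a surrogate.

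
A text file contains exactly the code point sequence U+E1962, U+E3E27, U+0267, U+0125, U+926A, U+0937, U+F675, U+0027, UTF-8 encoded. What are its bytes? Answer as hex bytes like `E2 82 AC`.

U+E1962: 4-byte form → F3 A1 A5 A2.
U+E3E27: 4-byte form → F3 A3 B8 A7.
U+0267: 2-byte form → C9 A7.
U+0125: 2-byte form → C4 A5.
U+926A: 3-byte form → E9 89 AA.
U+0937: 3-byte form → E0 A4 B7.
U+F675: 3-byte form → EF 99 B5.
U+0027: 1-byte form → 27.
Concatenated (22 bytes): F3 A1 A5 A2 F3 A3 B8 A7 C9 A7 C4 A5 E9 89 AA E0 A4 B7 EF 99 B5 27.

F3 A1 A5 A2 F3 A3 B8 A7 C9 A7 C4 A5 E9 89 AA E0 A4 B7 EF 99 B5 27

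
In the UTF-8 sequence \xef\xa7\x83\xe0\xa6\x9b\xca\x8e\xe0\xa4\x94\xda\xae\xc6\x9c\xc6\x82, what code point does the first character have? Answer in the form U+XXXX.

Offset 0: leading byte 0xEF = 11101111 → 3-byte char #1 = EF A7 83.
Leading byte 0xEF = 11101111 matches 1110xxxx → 3-byte sequence.
Byte 1: 0xEF = 11101111, payload 1111 (4 bits).
Byte 2: 0xA7 = 10100111 (10xxxxxx ✓), payload 100111.
Byte 3: 0x83 = 10000011 (10xxxxxx ✓), payload 000011.
Concatenate: 1111100111000011 = 0xF9C3 (16 bits → U+F9C3).

U+F9C3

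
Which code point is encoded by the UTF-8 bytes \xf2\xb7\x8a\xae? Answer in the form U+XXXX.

U+B72AE

Leading byte 0xF2 = 11110010 matches 11110xxx → 4-byte sequence.
Byte 1: 0xF2 = 11110010, payload 010 (3 bits).
Byte 2: 0xB7 = 10110111 (10xxxxxx ✓), payload 110111.
Byte 3: 0x8A = 10001010 (10xxxxxx ✓), payload 001010.
Byte 4: 0xAE = 10101110 (10xxxxxx ✓), payload 101110.
Concatenate: 010110111001010101110 = 0xB72AE (21 bits → U+B72AE).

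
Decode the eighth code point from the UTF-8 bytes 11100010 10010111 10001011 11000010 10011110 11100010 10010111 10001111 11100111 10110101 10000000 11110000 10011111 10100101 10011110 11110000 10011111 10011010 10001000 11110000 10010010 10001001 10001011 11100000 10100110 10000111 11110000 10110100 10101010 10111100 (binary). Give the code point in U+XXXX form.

U+0987

Offset 0: leading byte 0xE2 = 11100010 → 3-byte char #1 = E2 97 8B.
Offset 3: leading byte 0xC2 = 11000010 → 2-byte char #2 = C2 9E.
Offset 5: leading byte 0xE2 = 11100010 → 3-byte char #3 = E2 97 8F.
Offset 8: leading byte 0xE7 = 11100111 → 3-byte char #4 = E7 B5 80.
Offset 11: leading byte 0xF0 = 11110000 → 4-byte char #5 = F0 9F A5 9E.
Offset 15: leading byte 0xF0 = 11110000 → 4-byte char #6 = F0 9F 9A 88.
Offset 19: leading byte 0xF0 = 11110000 → 4-byte char #7 = F0 92 89 8B.
Offset 23: leading byte 0xE0 = 11100000 → 3-byte char #8 = E0 A6 87.
Leading byte 0xE0 = 11100000 matches 1110xxxx → 3-byte sequence.
Byte 1: 0xE0 = 11100000, payload 0000 (4 bits).
Byte 2: 0xA6 = 10100110 (10xxxxxx ✓), payload 100110.
Byte 3: 0x87 = 10000111 (10xxxxxx ✓), payload 000111.
Concatenate: 0000100110000111 = 0x987 (16 bits → U+0987).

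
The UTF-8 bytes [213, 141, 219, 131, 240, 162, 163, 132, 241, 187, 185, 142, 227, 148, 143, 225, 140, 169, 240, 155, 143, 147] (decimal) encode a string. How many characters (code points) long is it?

Byte at offset 0: 0xD5 = 11010101 → 2-byte char (#1). Advance 2.
Byte at offset 2: 0xDB = 11011011 → 2-byte char (#2). Advance 2.
Byte at offset 4: 0xF0 = 11110000 → 4-byte char (#3). Advance 4.
Byte at offset 8: 0xF1 = 11110001 → 4-byte char (#4). Advance 4.
Byte at offset 12: 0xE3 = 11100011 → 3-byte char (#5). Advance 3.
Byte at offset 15: 0xE1 = 11100001 → 3-byte char (#6). Advance 3.
Byte at offset 18: 0xF0 = 11110000 → 4-byte char (#7). Advance 4.
Reached end at offset 22 after 7 code points.

7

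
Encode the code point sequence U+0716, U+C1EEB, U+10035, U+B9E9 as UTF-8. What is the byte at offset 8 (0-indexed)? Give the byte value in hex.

U+0716 → 2-byte form DC 96 at offsets 0–1.
U+C1EEB → 4-byte form F3 81 BB AB at offsets 2–5.
U+10035 → 4-byte form F0 90 80 B5 at offsets 6–9.
Offset 8 falls in char 3's range; it's byte 3 of F0 90 80 B5 = 0x80.

0x80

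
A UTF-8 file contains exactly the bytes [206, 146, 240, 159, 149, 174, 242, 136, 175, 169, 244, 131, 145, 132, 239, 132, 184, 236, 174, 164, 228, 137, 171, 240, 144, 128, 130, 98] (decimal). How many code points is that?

Byte at offset 0: 0xCE = 11001110 → 2-byte char (#1). Advance 2.
Byte at offset 2: 0xF0 = 11110000 → 4-byte char (#2). Advance 4.
Byte at offset 6: 0xF2 = 11110010 → 4-byte char (#3). Advance 4.
Byte at offset 10: 0xF4 = 11110100 → 4-byte char (#4). Advance 4.
Byte at offset 14: 0xEF = 11101111 → 3-byte char (#5). Advance 3.
Byte at offset 17: 0xEC = 11101100 → 3-byte char (#6). Advance 3.
Byte at offset 20: 0xE4 = 11100100 → 3-byte char (#7). Advance 3.
Byte at offset 23: 0xF0 = 11110000 → 4-byte char (#8). Advance 4.
Byte at offset 27: 0x62 = 01100010 → 1-byte char (#9). Advance 1.
Reached end at offset 28 after 9 code points.

9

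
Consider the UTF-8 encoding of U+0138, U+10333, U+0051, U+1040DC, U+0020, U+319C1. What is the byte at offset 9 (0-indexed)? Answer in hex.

0x83

U+0138 → 2-byte form C4 B8 at offsets 0–1.
U+10333 → 4-byte form F0 90 8C B3 at offsets 2–5.
U+0051 → 1-byte form 51 at offsets 6–6.
U+1040DC → 4-byte form F4 84 83 9C at offsets 7–10.
Offset 9 falls in char 4's range; it's byte 3 of F4 84 83 9C = 0x83.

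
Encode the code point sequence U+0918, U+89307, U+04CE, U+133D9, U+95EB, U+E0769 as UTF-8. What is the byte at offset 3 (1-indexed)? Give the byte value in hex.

1-indexed offset 3 is 0-indexed offset 2.
U+0918 → 3-byte form E0 A4 98 at offsets 0–2.
Offset 2 falls in char 1's range; it's byte 3 of E0 A4 98 = 0x98.

0x98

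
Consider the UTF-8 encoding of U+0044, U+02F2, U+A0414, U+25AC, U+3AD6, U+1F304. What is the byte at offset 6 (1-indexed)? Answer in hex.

0x90

1-indexed offset 6 is 0-indexed offset 5.
U+0044 → 1-byte form 44 at offsets 0–0.
U+02F2 → 2-byte form CB B2 at offsets 1–2.
U+A0414 → 4-byte form F2 A0 90 94 at offsets 3–6.
Offset 5 falls in char 3's range; it's byte 3 of F2 A0 90 94 = 0x90.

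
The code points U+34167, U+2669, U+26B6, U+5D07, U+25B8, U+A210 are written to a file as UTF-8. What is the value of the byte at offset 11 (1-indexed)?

1-indexed offset 11 is 0-indexed offset 10.
U+34167 → 4-byte form F0 B4 85 A7 at offsets 0–3.
U+2669 → 3-byte form E2 99 A9 at offsets 4–6.
U+26B6 → 3-byte form E2 9A B6 at offsets 7–9.
U+5D07 → 3-byte form E5 B4 87 at offsets 10–12.
Offset 10 falls in char 4's range; it's byte 1 of E5 B4 87 = 0xE5.

0xE5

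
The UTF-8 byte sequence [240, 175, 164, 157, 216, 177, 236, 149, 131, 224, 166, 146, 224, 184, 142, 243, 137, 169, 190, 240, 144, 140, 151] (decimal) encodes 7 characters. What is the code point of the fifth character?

Offset 0: leading byte 0xF0 = 11110000 → 4-byte char #1 = F0 AF A4 9D.
Offset 4: leading byte 0xD8 = 11011000 → 2-byte char #2 = D8 B1.
Offset 6: leading byte 0xEC = 11101100 → 3-byte char #3 = EC 95 83.
Offset 9: leading byte 0xE0 = 11100000 → 3-byte char #4 = E0 A6 92.
Offset 12: leading byte 0xE0 = 11100000 → 3-byte char #5 = E0 B8 8E.
Leading byte 0xE0 = 11100000 matches 1110xxxx → 3-byte sequence.
Byte 1: 0xE0 = 11100000, payload 0000 (4 bits).
Byte 2: 0xB8 = 10111000 (10xxxxxx ✓), payload 111000.
Byte 3: 0x8E = 10001110 (10xxxxxx ✓), payload 001110.
Concatenate: 0000111000001110 = 0xE0E (16 bits → U+0E0E).

U+0E0E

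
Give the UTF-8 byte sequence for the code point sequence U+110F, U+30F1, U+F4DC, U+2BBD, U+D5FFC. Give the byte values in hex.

U+110F: 3-byte form → E1 84 8F.
U+30F1: 3-byte form → E3 83 B1.
U+F4DC: 3-byte form → EF 93 9C.
U+2BBD: 3-byte form → E2 AE BD.
U+D5FFC: 4-byte form → F3 95 BF BC.
Concatenated (16 bytes): E1 84 8F E3 83 B1 EF 93 9C E2 AE BD F3 95 BF BC.

E1 84 8F E3 83 B1 EF 93 9C E2 AE BD F3 95 BF BC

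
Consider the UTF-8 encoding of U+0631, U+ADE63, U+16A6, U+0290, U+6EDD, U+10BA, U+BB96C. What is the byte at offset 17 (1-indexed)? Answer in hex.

1-indexed offset 17 is 0-indexed offset 16.
U+0631 → 2-byte form D8 B1 at offsets 0–1.
U+ADE63 → 4-byte form F2 AD B9 A3 at offsets 2–5.
U+16A6 → 3-byte form E1 9A A6 at offsets 6–8.
U+0290 → 2-byte form CA 90 at offsets 9–10.
U+6EDD → 3-byte form E6 BB 9D at offsets 11–13.
U+10BA → 3-byte form E1 82 BA at offsets 14–16.
Offset 16 falls in char 6's range; it's byte 3 of E1 82 BA = 0xBA.

0xBA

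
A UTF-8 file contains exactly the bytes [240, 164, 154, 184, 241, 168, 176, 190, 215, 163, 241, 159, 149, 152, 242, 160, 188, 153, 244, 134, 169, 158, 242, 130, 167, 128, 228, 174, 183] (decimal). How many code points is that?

8

Byte at offset 0: 0xF0 = 11110000 → 4-byte char (#1). Advance 4.
Byte at offset 4: 0xF1 = 11110001 → 4-byte char (#2). Advance 4.
Byte at offset 8: 0xD7 = 11010111 → 2-byte char (#3). Advance 2.
Byte at offset 10: 0xF1 = 11110001 → 4-byte char (#4). Advance 4.
Byte at offset 14: 0xF2 = 11110010 → 4-byte char (#5). Advance 4.
Byte at offset 18: 0xF4 = 11110100 → 4-byte char (#6). Advance 4.
Byte at offset 22: 0xF2 = 11110010 → 4-byte char (#7). Advance 4.
Byte at offset 26: 0xE4 = 11100100 → 3-byte char (#8). Advance 3.
Reached end at offset 29 after 8 code points.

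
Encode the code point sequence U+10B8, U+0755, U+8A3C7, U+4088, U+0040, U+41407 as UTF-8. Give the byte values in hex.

E1 82 B8 DD 95 F2 8A 8F 87 E4 82 88 40 F1 81 90 87

U+10B8: 3-byte form → E1 82 B8.
U+0755: 2-byte form → DD 95.
U+8A3C7: 4-byte form → F2 8A 8F 87.
U+4088: 3-byte form → E4 82 88.
U+0040: 1-byte form → 40.
U+41407: 4-byte form → F1 81 90 87.
Concatenated (17 bytes): E1 82 B8 DD 95 F2 8A 8F 87 E4 82 88 40 F1 81 90 87.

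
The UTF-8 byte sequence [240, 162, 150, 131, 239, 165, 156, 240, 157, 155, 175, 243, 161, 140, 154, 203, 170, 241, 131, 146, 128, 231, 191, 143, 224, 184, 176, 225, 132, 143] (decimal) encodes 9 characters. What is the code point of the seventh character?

Offset 0: leading byte 0xF0 = 11110000 → 4-byte char #1 = F0 A2 96 83.
Offset 4: leading byte 0xEF = 11101111 → 3-byte char #2 = EF A5 9C.
Offset 7: leading byte 0xF0 = 11110000 → 4-byte char #3 = F0 9D 9B AF.
Offset 11: leading byte 0xF3 = 11110011 → 4-byte char #4 = F3 A1 8C 9A.
Offset 15: leading byte 0xCB = 11001011 → 2-byte char #5 = CB AA.
Offset 17: leading byte 0xF1 = 11110001 → 4-byte char #6 = F1 83 92 80.
Offset 21: leading byte 0xE7 = 11100111 → 3-byte char #7 = E7 BF 8F.
Leading byte 0xE7 = 11100111 matches 1110xxxx → 3-byte sequence.
Byte 1: 0xE7 = 11100111, payload 0111 (4 bits).
Byte 2: 0xBF = 10111111 (10xxxxxx ✓), payload 111111.
Byte 3: 0x8F = 10001111 (10xxxxxx ✓), payload 001111.
Concatenate: 0111111111001111 = 0x7FCF (16 bits → U+7FCF).

U+7FCF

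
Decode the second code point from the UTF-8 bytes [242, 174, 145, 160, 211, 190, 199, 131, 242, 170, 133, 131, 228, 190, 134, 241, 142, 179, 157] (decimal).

U+04FE

Offset 0: leading byte 0xF2 = 11110010 → 4-byte char #1 = F2 AE 91 A0.
Offset 4: leading byte 0xD3 = 11010011 → 2-byte char #2 = D3 BE.
Leading byte 0xD3 = 11010011 matches 110xxxxx → 2-byte sequence.
Byte 1: 0xD3 = 11010011, payload 10011 (5 bits).
Byte 2: 0xBE = 10111110 (10xxxxxx ✓), payload 111110.
Concatenate: 10011111110 = 0x4FE (11 bits → U+04FE).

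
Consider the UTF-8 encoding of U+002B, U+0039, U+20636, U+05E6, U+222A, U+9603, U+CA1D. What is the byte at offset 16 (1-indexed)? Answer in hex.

0xA8

1-indexed offset 16 is 0-indexed offset 15.
U+002B → 1-byte form 2B at offsets 0–0.
U+0039 → 1-byte form 39 at offsets 1–1.
U+20636 → 4-byte form F0 A0 98 B6 at offsets 2–5.
U+05E6 → 2-byte form D7 A6 at offsets 6–7.
U+222A → 3-byte form E2 88 AA at offsets 8–10.
U+9603 → 3-byte form E9 98 83 at offsets 11–13.
U+CA1D → 3-byte form EC A8 9D at offsets 14–16.
Offset 15 falls in char 7's range; it's byte 2 of EC A8 9D = 0xA8.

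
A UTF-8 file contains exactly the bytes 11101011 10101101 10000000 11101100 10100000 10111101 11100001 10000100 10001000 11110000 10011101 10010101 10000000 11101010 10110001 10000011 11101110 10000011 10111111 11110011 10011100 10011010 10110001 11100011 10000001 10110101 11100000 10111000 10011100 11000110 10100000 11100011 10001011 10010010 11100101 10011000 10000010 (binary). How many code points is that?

Byte at offset 0: 0xEB = 11101011 → 3-byte char (#1). Advance 3.
Byte at offset 3: 0xEC = 11101100 → 3-byte char (#2). Advance 3.
Byte at offset 6: 0xE1 = 11100001 → 3-byte char (#3). Advance 3.
Byte at offset 9: 0xF0 = 11110000 → 4-byte char (#4). Advance 4.
Byte at offset 13: 0xEA = 11101010 → 3-byte char (#5). Advance 3.
Byte at offset 16: 0xEE = 11101110 → 3-byte char (#6). Advance 3.
Byte at offset 19: 0xF3 = 11110011 → 4-byte char (#7). Advance 4.
Byte at offset 23: 0xE3 = 11100011 → 3-byte char (#8). Advance 3.
Byte at offset 26: 0xE0 = 11100000 → 3-byte char (#9). Advance 3.
Byte at offset 29: 0xC6 = 11000110 → 2-byte char (#10). Advance 2.
Byte at offset 31: 0xE3 = 11100011 → 3-byte char (#11). Advance 3.
Byte at offset 34: 0xE5 = 11100101 → 3-byte char (#12). Advance 3.
Reached end at offset 37 after 12 code points.

12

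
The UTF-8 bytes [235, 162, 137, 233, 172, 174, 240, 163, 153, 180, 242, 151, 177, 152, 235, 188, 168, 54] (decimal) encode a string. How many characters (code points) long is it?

6

Byte at offset 0: 0xEB = 11101011 → 3-byte char (#1). Advance 3.
Byte at offset 3: 0xE9 = 11101001 → 3-byte char (#2). Advance 3.
Byte at offset 6: 0xF0 = 11110000 → 4-byte char (#3). Advance 4.
Byte at offset 10: 0xF2 = 11110010 → 4-byte char (#4). Advance 4.
Byte at offset 14: 0xEB = 11101011 → 3-byte char (#5). Advance 3.
Byte at offset 17: 0x36 = 00110110 → 1-byte char (#6). Advance 1.
Reached end at offset 18 after 6 code points.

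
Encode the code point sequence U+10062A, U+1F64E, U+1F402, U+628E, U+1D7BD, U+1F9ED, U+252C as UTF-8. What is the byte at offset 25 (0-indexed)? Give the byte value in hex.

U+10062A → 4-byte form F4 80 98 AA at offsets 0–3.
U+1F64E → 4-byte form F0 9F 99 8E at offsets 4–7.
U+1F402 → 4-byte form F0 9F 90 82 at offsets 8–11.
U+628E → 3-byte form E6 8A 8E at offsets 12–14.
U+1D7BD → 4-byte form F0 9D 9E BD at offsets 15–18.
U+1F9ED → 4-byte form F0 9F A7 AD at offsets 19–22.
U+252C → 3-byte form E2 94 AC at offsets 23–25.
Offset 25 falls in char 7's range; it's byte 3 of E2 94 AC = 0xAC.

0xAC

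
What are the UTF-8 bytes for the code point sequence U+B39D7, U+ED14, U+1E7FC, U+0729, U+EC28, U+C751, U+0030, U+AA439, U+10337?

U+B39D7: 4-byte form → F2 B3 A7 97.
U+ED14: 3-byte form → EE B4 94.
U+1E7FC: 4-byte form → F0 9E 9F BC.
U+0729: 2-byte form → DC A9.
U+EC28: 3-byte form → EE B0 A8.
U+C751: 3-byte form → EC 9D 91.
U+0030: 1-byte form → 30.
U+AA439: 4-byte form → F2 AA 90 B9.
U+10337: 4-byte form → F0 90 8C B7.
Concatenated (28 bytes): F2 B3 A7 97 EE B4 94 F0 9E 9F BC DC A9 EE B0 A8 EC 9D 91 30 F2 AA 90 B9 F0 90 8C B7.

F2 B3 A7 97 EE B4 94 F0 9E 9F BC DC A9 EE B0 A8 EC 9D 91 30 F2 AA 90 B9 F0 90 8C B7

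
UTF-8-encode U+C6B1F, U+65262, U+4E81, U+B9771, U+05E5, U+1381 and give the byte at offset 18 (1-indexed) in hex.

0xE1

1-indexed offset 18 is 0-indexed offset 17.
U+C6B1F → 4-byte form F3 86 AC 9F at offsets 0–3.
U+65262 → 4-byte form F1 A5 89 A2 at offsets 4–7.
U+4E81 → 3-byte form E4 BA 81 at offsets 8–10.
U+B9771 → 4-byte form F2 B9 9D B1 at offsets 11–14.
U+05E5 → 2-byte form D7 A5 at offsets 15–16.
U+1381 → 3-byte form E1 8E 81 at offsets 17–19.
Offset 17 falls in char 6's range; it's byte 1 of E1 8E 81 = 0xE1.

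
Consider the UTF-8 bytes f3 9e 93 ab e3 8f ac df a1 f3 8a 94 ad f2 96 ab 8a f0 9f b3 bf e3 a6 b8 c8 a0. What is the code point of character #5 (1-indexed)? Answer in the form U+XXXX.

U+96ACA

Offset 0: leading byte 0xF3 = 11110011 → 4-byte char #1 = F3 9E 93 AB.
Offset 4: leading byte 0xE3 = 11100011 → 3-byte char #2 = E3 8F AC.
Offset 7: leading byte 0xDF = 11011111 → 2-byte char #3 = DF A1.
Offset 9: leading byte 0xF3 = 11110011 → 4-byte char #4 = F3 8A 94 AD.
Offset 13: leading byte 0xF2 = 11110010 → 4-byte char #5 = F2 96 AB 8A.
Leading byte 0xF2 = 11110010 matches 11110xxx → 4-byte sequence.
Byte 1: 0xF2 = 11110010, payload 010 (3 bits).
Byte 2: 0x96 = 10010110 (10xxxxxx ✓), payload 010110.
Byte 3: 0xAB = 10101011 (10xxxxxx ✓), payload 101011.
Byte 4: 0x8A = 10001010 (10xxxxxx ✓), payload 001010.
Concatenate: 010010110101011001010 = 0x96ACA (21 bits → U+96ACA).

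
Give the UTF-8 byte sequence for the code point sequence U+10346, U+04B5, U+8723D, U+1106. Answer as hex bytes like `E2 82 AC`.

U+10346: 4-byte form → F0 90 8D 86.
U+04B5: 2-byte form → D2 B5.
U+8723D: 4-byte form → F2 87 88 BD.
U+1106: 3-byte form → E1 84 86.
Concatenated (13 bytes): F0 90 8D 86 D2 B5 F2 87 88 BD E1 84 86.

F0 90 8D 86 D2 B5 F2 87 88 BD E1 84 86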